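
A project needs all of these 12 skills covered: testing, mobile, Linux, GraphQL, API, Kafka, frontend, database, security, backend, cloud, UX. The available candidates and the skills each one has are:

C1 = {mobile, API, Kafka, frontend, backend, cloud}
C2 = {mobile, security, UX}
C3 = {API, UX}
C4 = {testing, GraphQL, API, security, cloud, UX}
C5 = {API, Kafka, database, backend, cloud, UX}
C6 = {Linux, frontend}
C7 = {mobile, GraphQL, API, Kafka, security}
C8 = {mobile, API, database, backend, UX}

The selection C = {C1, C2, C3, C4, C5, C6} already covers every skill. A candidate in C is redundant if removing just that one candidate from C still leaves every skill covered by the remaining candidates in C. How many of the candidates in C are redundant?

Drop C1: the rest still cover every skill — redundant.
Drop C2: the rest still cover every skill — redundant.
Drop C3: the rest still cover every skill — redundant.
Drop C4: testing, GraphQL uncovered — not redundant.
Drop C5: database uncovered — not redundant.
Drop C6: Linux uncovered — not redundant.
3 redundant: C1, C2, C3.

3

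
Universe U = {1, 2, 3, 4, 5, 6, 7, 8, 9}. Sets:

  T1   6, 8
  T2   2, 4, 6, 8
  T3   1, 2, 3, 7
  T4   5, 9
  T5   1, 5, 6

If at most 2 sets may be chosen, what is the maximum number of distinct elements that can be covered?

Choosing T2, T3 covers {1, 2, 3, 4, 6, 7, 8} — 7 elements.
No choice of 2 sets does better; here 5, 9 are left uncovered.

7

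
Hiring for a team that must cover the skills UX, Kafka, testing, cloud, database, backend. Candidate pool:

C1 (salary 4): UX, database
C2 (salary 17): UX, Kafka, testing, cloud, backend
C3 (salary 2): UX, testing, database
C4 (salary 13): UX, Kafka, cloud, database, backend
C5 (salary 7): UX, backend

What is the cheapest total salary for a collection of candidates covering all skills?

15

C3, C4 cover every skill at salary 2 + 13 = 15.
Any cover uses at least 2 candidates; among all covering selections none totals below 15.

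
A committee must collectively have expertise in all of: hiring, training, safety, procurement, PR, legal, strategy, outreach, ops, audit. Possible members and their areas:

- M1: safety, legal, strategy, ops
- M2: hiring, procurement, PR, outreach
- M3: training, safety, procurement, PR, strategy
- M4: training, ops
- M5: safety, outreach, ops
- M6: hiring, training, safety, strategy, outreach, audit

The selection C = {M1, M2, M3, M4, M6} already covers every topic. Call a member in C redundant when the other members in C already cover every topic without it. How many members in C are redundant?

3

Drop M1: legal uncovered — not redundant.
Drop M2: the rest still cover every topic — redundant.
Drop M3: the rest still cover every topic — redundant.
Drop M4: the rest still cover every topic — redundant.
Drop M6: audit uncovered — not redundant.
3 redundant: M2, M3, M4.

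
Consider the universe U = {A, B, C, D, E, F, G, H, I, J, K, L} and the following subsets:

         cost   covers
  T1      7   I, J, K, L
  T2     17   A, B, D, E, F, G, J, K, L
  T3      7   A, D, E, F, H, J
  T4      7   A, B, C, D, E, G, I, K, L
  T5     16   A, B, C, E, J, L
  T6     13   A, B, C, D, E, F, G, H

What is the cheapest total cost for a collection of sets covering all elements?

14

T3, T4 cover every element at cost 7 + 7 = 14.
Any cover uses at least 2 sets; among all covering selections none totals below 14.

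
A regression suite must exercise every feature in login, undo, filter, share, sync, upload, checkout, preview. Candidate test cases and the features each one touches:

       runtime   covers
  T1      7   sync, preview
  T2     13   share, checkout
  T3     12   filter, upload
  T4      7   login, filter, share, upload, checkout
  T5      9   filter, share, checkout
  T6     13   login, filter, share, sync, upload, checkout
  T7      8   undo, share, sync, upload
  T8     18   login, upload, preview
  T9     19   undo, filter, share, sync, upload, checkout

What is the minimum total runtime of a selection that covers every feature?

22

T1, T4, T7 cover every feature at runtime 7 + 7 + 8 = 22.
Any cover uses at least 2 test cases; among all covering selections none totals below 22.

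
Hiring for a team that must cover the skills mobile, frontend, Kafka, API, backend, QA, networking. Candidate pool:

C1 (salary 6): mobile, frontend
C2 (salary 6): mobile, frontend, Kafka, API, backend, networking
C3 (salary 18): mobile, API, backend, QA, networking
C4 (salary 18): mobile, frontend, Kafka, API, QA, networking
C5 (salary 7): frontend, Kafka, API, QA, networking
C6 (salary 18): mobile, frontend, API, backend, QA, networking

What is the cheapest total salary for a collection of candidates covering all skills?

13

C2, C5 cover every skill at salary 6 + 7 = 13.
Any cover uses at least 2 candidates; among all covering selections none totals below 13.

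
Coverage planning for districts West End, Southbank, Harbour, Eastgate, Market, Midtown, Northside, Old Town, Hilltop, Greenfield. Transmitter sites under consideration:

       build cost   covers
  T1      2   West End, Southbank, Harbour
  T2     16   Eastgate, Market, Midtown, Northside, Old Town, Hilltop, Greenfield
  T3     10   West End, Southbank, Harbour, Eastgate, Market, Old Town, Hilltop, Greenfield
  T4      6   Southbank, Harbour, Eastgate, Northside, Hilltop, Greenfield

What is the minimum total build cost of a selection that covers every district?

18

T1, T2 cover every district at build cost 2 + 16 = 18.
Any cover uses at least 2 transmitter sites; among all covering selections none totals below 18.
Greedy by coverage-per-build cost would pick T1, T4, T3, T2 for 34 — worse than the optimum 18.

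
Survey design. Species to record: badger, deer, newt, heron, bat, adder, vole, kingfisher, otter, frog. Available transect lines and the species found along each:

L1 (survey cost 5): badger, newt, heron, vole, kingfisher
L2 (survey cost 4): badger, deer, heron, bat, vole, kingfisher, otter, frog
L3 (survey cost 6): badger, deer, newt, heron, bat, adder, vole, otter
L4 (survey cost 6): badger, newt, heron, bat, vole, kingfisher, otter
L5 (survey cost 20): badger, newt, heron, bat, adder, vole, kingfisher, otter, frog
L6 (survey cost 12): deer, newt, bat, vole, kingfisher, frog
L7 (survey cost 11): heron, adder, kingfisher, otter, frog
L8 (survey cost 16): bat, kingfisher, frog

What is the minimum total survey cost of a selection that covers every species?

L2, L3 cover every species at survey cost 4 + 6 = 10.
Any cover uses at least 2 transects; among all covering selections none totals below 10.

10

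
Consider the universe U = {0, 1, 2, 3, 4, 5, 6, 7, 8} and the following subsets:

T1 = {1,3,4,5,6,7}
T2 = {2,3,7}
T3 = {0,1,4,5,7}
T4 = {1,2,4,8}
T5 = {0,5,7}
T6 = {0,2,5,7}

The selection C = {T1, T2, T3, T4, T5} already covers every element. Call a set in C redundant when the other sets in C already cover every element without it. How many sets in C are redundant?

3

Drop T1: 6 uncovered — not redundant.
Drop T2: the rest still cover every element — redundant.
Drop T3: the rest still cover every element — redundant.
Drop T4: 8 uncovered — not redundant.
Drop T5: the rest still cover every element — redundant.
3 redundant: T2, T3, T5.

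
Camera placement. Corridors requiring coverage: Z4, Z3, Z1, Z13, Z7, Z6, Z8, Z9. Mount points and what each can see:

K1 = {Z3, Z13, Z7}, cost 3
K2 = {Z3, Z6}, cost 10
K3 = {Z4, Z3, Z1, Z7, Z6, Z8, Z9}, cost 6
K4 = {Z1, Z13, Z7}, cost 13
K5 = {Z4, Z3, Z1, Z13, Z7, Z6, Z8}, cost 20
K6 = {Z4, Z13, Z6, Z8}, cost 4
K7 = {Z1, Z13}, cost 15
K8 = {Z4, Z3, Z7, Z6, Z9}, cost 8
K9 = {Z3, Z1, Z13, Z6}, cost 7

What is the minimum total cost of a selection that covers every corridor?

K1, K3 cover every corridor at cost 3 + 6 = 9.
Any cover uses at least 2 camera mounts; among all covering selections none totals below 9.

9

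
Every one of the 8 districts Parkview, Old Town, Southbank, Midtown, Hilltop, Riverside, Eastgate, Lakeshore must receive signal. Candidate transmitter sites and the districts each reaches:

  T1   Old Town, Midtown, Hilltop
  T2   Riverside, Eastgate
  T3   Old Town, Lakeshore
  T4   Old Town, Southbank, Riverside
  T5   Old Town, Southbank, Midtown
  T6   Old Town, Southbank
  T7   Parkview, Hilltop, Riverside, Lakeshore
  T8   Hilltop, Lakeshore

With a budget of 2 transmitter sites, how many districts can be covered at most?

7

Choosing T5, T7 covers {Parkview, Old Town, Southbank, Midtown, Hilltop, Riverside, Lakeshore} — 7 districts.
No choice of 2 transmitter sites does better; here Eastgate is left uncovered.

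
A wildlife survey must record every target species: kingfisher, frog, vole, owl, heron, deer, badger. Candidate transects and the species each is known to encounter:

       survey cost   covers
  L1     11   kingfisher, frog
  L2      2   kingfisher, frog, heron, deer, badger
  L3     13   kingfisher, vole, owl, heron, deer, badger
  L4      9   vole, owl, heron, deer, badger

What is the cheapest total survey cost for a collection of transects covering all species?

11

L2, L4 cover every species at survey cost 2 + 9 = 11.
Any cover uses at least 2 transects; among all covering selections none totals below 11.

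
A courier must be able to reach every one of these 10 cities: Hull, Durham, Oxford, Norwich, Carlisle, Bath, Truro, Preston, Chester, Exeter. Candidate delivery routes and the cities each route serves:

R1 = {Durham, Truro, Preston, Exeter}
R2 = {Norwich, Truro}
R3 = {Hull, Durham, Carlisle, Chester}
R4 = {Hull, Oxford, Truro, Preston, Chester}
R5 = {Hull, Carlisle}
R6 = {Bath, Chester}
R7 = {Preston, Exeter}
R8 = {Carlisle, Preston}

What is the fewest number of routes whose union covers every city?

5

R1, R2, R3, R4, R6 together cover {Hull, Durham, Oxford, Norwich, Carlisle, Bath, Truro, Preston, Chester, Exeter} — every city.
No 4 of the 8 routes cover everything (all 70 size-4 selections fall short), so 5 is minimum.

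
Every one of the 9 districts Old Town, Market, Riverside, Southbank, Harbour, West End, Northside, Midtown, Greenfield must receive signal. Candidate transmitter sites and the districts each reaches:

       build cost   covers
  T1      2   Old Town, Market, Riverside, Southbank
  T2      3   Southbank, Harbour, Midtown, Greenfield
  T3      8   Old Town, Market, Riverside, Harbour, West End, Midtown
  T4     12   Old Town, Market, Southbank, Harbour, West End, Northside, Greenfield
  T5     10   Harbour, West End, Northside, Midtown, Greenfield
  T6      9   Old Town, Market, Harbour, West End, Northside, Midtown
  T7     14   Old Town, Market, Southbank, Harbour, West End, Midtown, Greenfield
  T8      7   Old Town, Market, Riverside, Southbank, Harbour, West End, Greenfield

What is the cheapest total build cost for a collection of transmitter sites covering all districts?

T1, T5 cover every district at build cost 2 + 10 = 12.
Any cover uses at least 2 transmitter sites; among all covering selections none totals below 12.

12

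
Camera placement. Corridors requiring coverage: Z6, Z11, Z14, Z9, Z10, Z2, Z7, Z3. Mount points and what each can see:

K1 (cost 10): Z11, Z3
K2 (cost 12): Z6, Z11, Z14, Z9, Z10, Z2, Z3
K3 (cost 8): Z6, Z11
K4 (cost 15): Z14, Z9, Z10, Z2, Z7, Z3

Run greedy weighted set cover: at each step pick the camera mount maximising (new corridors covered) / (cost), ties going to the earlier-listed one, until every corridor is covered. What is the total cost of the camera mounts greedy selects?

Pick 1: K2 adds 7 new (Z6, Z11, Z14, Z9, Z10, Z2, Z3) at cost 12 (ratio 7/12).
Pick 2: K4 adds 1 new (Z7) at cost 15 (ratio 1/15).
Greedy total cost: 12 + 15 = 27. (The true optimum is 23, so greedy overshoots here.)

27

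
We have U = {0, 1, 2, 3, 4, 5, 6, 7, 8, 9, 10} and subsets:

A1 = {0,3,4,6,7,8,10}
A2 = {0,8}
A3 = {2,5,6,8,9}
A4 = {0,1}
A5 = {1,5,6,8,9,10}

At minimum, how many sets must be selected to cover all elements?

A1, A3, A4 together cover {0, 1, 2, 3, 4, 5, 6, 7, 8, 9, 10} — every element.
No 2 of the 5 sets cover everything (all 10 pairs fall short), so 3 is minimum.

3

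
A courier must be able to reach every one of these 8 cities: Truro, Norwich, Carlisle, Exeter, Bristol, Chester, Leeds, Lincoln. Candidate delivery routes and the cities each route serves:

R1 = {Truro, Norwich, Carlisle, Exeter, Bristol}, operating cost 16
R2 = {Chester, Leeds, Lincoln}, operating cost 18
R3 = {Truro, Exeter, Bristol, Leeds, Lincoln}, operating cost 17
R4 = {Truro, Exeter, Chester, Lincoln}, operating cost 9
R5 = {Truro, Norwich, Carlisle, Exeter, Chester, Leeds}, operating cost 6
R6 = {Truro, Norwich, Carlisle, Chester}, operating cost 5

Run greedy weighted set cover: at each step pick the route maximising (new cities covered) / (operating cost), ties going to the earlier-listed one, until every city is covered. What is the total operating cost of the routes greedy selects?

Pick 1: R5 adds 6 new (Truro, Norwich, Carlisle, Exeter, Chester, Leeds) at operating cost 6 (ratio 6/6).
Pick 2: R3 adds 2 new (Bristol, Lincoln) at operating cost 17 (ratio 2/17).
Greedy total operating cost: 6 + 17 = 23. (The true optimum is 22, so greedy overshoots here.)

23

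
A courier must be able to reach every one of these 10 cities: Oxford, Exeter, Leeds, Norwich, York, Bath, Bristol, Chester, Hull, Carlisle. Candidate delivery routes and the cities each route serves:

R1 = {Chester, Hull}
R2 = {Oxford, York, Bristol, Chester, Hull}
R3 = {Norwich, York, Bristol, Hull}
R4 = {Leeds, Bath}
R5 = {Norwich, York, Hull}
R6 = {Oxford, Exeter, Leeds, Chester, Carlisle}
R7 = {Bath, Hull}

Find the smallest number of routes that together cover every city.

R3, R4, R6 together cover {Oxford, Exeter, Leeds, Norwich, York, Bath, Bristol, Chester, Hull, Carlisle} — every city.
No 2 of the 7 routes cover everything (all 21 pairs fall short), so 3 is minimum.
Greedy (largest uncovered first) would take R2, R6, R3, R4 — 4 routes — but 3 suffice.

3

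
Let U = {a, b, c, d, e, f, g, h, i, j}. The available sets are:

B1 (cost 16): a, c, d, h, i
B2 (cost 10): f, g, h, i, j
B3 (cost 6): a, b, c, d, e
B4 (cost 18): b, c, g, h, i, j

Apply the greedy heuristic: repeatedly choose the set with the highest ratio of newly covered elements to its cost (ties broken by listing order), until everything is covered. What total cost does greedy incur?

Pick 1: B3 adds 5 new (a, b, c, d, e) at cost 6 (ratio 5/6).
Pick 2: B2 adds 5 new (f, g, h, i, j) at cost 10 (ratio 5/10).
Greedy total cost: 6 + 10 = 16.

16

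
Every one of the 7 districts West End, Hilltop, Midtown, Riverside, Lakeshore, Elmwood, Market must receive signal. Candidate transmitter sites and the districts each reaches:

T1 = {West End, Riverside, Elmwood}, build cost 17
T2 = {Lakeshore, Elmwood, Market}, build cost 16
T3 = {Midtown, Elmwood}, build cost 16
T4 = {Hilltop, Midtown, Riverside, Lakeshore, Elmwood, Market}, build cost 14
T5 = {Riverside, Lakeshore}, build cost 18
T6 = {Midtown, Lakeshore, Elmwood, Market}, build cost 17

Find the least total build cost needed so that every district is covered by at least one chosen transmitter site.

T1, T4 cover every district at build cost 17 + 14 = 31.
Any cover uses at least 2 transmitter sites; among all covering selections none totals below 31.

31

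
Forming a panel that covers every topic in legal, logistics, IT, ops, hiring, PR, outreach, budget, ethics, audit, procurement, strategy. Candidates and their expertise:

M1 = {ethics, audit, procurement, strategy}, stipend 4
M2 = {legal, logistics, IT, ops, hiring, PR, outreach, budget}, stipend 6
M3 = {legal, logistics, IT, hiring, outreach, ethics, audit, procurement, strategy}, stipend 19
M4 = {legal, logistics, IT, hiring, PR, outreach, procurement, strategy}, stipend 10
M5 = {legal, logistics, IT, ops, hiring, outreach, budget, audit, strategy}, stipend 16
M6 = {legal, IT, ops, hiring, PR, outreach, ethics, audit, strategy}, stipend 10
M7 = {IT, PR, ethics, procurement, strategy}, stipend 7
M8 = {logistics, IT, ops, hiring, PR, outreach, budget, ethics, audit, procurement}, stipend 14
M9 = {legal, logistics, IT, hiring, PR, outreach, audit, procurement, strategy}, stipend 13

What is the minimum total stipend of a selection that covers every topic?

M1, M2 cover every topic at stipend 4 + 6 = 10.
Any cover uses at least 2 members; among all covering selections none totals below 10.

10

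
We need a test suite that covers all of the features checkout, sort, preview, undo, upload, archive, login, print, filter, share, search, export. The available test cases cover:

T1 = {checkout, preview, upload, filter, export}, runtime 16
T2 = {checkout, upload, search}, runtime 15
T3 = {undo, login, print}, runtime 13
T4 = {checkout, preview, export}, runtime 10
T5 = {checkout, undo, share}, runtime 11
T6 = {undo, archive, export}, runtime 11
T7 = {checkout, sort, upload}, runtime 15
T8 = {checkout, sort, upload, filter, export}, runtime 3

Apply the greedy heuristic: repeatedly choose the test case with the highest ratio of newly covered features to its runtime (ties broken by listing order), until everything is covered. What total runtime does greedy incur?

63

Pick 1: T8 adds 5 new (checkout, sort, upload, filter, export) at runtime 3 (ratio 5/3).
Pick 2: T3 adds 3 new (undo, login, print) at runtime 13 (ratio 3/13).
Pick 3: T4 adds 1 new (preview) at runtime 10 (ratio 1/10).
Pick 4: T5 adds 1 new (share) at runtime 11 (ratio 1/11).
Pick 5: T6 adds 1 new (archive) at runtime 11 (ratio 1/11).
Pick 6: T2 adds 1 new (search) at runtime 15 (ratio 1/15).
Greedy total runtime: 3 + 13 + 10 + 11 + 11 + 15 = 63.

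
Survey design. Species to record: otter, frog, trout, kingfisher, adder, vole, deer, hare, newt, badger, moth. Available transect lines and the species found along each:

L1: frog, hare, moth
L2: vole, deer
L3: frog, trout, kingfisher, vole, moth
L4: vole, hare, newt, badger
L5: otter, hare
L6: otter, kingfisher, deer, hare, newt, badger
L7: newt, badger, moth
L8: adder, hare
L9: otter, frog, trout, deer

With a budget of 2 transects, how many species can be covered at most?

10

Choosing L3, L6 covers {otter, frog, trout, kingfisher, vole, deer, hare, newt, badger, moth} — 10 species.
No choice of 2 transects does better; here adder is left uncovered.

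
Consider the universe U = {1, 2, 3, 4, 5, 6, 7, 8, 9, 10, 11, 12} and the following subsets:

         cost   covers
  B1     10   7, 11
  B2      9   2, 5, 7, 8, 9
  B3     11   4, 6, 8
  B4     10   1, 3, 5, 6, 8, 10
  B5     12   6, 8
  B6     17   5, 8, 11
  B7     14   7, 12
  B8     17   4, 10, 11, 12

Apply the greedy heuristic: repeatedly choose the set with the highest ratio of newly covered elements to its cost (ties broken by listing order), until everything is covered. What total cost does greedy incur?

36

Pick 1: B4 adds 6 new (1, 3, 5, 6, 8, 10) at cost 10 (ratio 6/10).
Pick 2: B2 adds 3 new (2, 7, 9) at cost 9 (ratio 3/9).
Pick 3: B8 adds 3 new (4, 11, 12) at cost 17 (ratio 3/17).
Greedy total cost: 10 + 9 + 17 = 36.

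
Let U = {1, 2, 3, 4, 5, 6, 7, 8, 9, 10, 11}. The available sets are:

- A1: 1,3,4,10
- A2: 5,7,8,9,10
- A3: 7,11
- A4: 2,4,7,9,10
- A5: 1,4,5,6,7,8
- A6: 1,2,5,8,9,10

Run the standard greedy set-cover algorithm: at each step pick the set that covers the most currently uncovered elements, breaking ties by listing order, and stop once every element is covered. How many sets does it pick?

Pick 1: A5 covers 6 new elements (1, 4, 5, 6, 7, 8).
Pick 2: A4 covers 3 new elements (2, 9, 10).
Pick 3: A1 covers 1 new elements (3).
Pick 4: A3 covers 1 new elements (11).
Greedy uses 4 sets.

4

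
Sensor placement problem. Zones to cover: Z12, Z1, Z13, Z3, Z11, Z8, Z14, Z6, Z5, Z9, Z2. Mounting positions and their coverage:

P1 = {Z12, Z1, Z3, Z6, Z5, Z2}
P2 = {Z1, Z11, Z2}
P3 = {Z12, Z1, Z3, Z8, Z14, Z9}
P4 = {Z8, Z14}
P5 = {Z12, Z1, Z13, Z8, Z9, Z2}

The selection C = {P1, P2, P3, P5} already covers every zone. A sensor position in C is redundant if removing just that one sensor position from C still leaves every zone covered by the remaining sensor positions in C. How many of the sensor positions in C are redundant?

Drop P1: Z6, Z5 uncovered — not redundant.
Drop P2: Z11 uncovered — not redundant.
Drop P3: Z14 uncovered — not redundant.
Drop P5: Z13 uncovered — not redundant.
None of the sensor positions in C is redundant.

0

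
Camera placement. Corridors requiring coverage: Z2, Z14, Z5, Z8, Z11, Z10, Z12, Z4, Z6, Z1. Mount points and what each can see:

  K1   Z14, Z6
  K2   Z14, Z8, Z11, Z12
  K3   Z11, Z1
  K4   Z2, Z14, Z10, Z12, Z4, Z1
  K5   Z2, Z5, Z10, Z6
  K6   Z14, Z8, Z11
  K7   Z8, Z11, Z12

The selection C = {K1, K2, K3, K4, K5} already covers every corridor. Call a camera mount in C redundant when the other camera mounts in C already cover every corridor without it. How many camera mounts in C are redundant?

2

Drop K1: the rest still cover every corridor — redundant.
Drop K2: Z8 uncovered — not redundant.
Drop K3: the rest still cover every corridor — redundant.
Drop K4: Z4 uncovered — not redundant.
Drop K5: Z5 uncovered — not redundant.
2 redundant: K1, K3.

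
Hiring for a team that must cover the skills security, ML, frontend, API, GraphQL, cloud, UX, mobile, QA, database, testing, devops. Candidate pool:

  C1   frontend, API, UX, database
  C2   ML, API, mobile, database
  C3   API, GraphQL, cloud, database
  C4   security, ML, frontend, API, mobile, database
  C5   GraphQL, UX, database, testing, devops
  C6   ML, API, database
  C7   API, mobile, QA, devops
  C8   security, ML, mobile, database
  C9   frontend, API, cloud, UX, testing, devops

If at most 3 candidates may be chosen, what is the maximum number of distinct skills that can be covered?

Choosing C3, C4, C5 covers {security, ML, frontend, API, GraphQL, cloud, UX, mobile, database, testing, devops} — 11 skills.
No choice of 3 candidates does better; here QA is left uncovered.

11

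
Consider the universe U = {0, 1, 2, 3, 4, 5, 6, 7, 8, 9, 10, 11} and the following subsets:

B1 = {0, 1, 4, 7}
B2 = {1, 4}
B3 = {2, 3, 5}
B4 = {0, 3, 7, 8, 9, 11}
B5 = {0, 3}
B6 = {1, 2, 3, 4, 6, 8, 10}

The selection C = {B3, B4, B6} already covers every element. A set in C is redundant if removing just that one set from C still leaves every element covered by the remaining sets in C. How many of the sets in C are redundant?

0

Drop B3: 5 uncovered — not redundant.
Drop B4: 0, 7, 9, 11 uncovered — not redundant.
Drop B6: 1, 4, 6, 10 uncovered — not redundant.
None of the sets in C is redundant.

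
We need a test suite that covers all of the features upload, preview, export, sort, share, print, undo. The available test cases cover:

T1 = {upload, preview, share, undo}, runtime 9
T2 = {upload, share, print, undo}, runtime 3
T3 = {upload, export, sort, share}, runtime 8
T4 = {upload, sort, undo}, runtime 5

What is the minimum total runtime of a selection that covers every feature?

20

T1, T2, T3 cover every feature at runtime 9 + 3 + 8 = 20.
Any cover uses at least 3 test cases; among all covering selections none totals below 20.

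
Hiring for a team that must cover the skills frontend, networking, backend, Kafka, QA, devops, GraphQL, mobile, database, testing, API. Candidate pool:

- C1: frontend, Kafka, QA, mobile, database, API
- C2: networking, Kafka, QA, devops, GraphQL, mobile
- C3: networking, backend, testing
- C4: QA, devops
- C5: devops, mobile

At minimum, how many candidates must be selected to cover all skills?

C1, C2, C3 together cover {frontend, networking, backend, Kafka, QA, devops, GraphQL, mobile, database, testing, API} — every skill.
No 2 of the 5 candidates cover everything (all 10 pairs fall short), so 3 is minimum.

3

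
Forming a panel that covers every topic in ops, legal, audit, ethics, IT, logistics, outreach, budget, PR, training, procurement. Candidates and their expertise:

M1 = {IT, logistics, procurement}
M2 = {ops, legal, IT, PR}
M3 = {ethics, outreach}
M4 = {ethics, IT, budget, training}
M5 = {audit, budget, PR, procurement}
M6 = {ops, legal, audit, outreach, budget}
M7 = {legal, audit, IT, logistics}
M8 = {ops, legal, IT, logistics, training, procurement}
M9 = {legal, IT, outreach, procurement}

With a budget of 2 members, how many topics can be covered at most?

9

Choosing M5, M8 covers {ops, legal, audit, IT, logistics, budget, PR, training, procurement} — 9 topics.
No choice of 2 members does better; here ethics, outreach are left uncovered.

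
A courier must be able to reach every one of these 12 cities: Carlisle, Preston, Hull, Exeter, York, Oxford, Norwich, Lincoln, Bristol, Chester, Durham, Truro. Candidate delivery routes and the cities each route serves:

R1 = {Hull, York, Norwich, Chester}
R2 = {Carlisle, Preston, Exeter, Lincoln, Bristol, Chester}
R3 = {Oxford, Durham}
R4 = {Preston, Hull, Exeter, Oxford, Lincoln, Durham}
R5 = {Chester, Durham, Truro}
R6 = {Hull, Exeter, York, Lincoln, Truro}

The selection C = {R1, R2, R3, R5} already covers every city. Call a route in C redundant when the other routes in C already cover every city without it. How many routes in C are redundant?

Drop R1: Hull, York, Norwich uncovered — not redundant.
Drop R2: Carlisle, Preston, Exeter, Lincoln, … uncovered — not redundant.
Drop R3: Oxford uncovered — not redundant.
Drop R5: Truro uncovered — not redundant.
None of the routes in C is redundant.

0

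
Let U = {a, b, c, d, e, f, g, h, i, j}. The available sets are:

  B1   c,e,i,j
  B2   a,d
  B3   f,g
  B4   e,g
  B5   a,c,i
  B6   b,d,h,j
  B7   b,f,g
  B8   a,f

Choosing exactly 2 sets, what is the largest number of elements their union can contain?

Choosing B1, B6 covers {b, c, d, e, h, i, j} — 7 elements.
No choice of 2 sets does better; here a, f, g are left uncovered.

7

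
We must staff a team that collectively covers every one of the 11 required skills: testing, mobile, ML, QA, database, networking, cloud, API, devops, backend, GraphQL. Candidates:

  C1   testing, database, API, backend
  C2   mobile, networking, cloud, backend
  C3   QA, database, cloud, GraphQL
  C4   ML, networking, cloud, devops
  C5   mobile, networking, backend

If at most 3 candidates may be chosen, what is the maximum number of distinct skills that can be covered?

10

Choosing C1, C3, C4 covers {testing, ML, QA, database, networking, cloud, API, devops, backend, GraphQL} — 10 skills.
No choice of 3 candidates does better; here mobile is left uncovered.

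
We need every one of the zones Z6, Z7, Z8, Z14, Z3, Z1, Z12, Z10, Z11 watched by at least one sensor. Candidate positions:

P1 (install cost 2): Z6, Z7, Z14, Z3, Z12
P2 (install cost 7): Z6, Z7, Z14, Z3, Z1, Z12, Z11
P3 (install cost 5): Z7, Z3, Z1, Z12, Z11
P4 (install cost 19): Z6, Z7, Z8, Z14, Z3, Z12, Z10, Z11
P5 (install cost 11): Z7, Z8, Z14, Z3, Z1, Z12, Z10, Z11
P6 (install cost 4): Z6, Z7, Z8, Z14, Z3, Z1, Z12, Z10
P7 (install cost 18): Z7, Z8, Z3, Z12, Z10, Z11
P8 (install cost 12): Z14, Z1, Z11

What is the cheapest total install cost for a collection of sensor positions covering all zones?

9

P3, P6 cover every zone at install cost 5 + 4 = 9.
Any cover uses at least 2 sensor positions; among all covering selections none totals below 9.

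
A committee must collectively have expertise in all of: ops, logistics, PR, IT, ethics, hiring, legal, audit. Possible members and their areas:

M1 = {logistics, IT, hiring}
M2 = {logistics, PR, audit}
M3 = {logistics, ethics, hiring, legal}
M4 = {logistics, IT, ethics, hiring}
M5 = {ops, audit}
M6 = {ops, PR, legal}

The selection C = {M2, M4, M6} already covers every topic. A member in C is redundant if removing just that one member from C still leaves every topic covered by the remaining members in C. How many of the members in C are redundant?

Drop M2: audit uncovered — not redundant.
Drop M4: IT, ethics, hiring uncovered — not redundant.
Drop M6: ops, legal uncovered — not redundant.
None of the members in C is redundant.

0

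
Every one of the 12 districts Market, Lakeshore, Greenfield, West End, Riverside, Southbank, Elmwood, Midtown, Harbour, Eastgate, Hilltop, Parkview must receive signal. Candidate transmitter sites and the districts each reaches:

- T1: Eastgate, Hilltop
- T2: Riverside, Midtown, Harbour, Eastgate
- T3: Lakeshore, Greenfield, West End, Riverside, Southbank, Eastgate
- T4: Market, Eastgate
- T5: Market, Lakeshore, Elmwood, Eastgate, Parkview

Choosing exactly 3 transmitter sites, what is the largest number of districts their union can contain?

11

Choosing T2, T3, T5 covers {Market, Lakeshore, Greenfield, West End, Riverside, Southbank, Elmwood, Midtown, Harbour, Eastgate, Parkview} — 11 districts.
No choice of 3 transmitter sites does better; here Hilltop is left uncovered.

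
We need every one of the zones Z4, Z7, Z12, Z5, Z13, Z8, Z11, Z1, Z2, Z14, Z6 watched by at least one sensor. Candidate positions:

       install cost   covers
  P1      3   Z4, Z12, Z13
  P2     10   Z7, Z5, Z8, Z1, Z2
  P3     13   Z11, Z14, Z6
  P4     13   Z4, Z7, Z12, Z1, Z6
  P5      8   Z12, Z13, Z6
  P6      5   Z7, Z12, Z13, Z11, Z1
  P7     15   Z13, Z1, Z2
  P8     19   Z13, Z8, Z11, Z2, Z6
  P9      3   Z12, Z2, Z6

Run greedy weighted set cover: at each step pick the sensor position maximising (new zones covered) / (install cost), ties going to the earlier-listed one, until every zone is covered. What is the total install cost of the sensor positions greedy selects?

Pick 1: P1 adds 3 new (Z4, Z12, Z13) at install cost 3 (ratio 3/3).
Pick 2: P9 adds 2 new (Z2, Z6) at install cost 3 (ratio 2/3).
Pick 3: P6 adds 3 new (Z7, Z11, Z1) at install cost 5 (ratio 3/5).
Pick 4: P2 adds 2 new (Z5, Z8) at install cost 10 (ratio 2/10).
Pick 5: P3 adds 1 new (Z14) at install cost 13 (ratio 1/13).
Greedy total install cost: 3 + 3 + 5 + 10 + 13 = 34. (The true optimum is 26, so greedy overshoots here.)

34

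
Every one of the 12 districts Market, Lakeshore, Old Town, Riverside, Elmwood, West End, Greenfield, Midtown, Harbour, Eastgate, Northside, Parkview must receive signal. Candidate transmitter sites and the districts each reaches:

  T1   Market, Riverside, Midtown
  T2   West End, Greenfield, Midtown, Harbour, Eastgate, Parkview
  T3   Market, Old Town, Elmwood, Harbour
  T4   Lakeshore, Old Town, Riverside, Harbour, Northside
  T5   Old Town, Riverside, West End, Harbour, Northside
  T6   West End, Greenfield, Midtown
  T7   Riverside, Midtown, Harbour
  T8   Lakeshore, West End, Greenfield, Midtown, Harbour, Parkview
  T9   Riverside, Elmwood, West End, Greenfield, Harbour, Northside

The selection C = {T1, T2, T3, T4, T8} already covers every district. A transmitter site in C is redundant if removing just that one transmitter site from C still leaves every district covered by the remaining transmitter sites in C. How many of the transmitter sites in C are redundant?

2

Drop T1: the rest still cover every district — redundant.
Drop T2: Eastgate uncovered — not redundant.
Drop T3: Elmwood uncovered — not redundant.
Drop T4: Northside uncovered — not redundant.
Drop T8: the rest still cover every district — redundant.
2 redundant: T1, T8.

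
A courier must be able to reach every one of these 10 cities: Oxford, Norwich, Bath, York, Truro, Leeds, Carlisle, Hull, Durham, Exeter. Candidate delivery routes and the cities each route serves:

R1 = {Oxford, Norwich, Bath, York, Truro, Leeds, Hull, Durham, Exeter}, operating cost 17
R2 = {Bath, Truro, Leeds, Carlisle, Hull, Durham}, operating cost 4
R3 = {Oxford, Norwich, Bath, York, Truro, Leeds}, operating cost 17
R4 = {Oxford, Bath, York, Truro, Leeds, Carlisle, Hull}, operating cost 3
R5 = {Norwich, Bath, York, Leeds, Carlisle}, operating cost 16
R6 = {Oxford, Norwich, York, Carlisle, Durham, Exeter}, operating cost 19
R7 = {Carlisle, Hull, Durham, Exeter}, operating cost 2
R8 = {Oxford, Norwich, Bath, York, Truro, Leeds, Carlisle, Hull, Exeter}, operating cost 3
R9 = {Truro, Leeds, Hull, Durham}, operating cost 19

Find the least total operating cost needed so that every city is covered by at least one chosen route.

R7, R8 cover every city at operating cost 2 + 3 = 5.
Any cover uses at least 2 routes; among all covering selections none totals below 5.

5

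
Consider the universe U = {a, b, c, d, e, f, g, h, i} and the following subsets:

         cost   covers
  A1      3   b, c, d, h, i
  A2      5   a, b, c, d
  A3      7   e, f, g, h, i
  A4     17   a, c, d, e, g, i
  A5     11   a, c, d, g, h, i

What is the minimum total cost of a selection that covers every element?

A2, A3 cover every element at cost 5 + 7 = 12.
Any cover uses at least 2 sets; among all covering selections none totals below 12.

12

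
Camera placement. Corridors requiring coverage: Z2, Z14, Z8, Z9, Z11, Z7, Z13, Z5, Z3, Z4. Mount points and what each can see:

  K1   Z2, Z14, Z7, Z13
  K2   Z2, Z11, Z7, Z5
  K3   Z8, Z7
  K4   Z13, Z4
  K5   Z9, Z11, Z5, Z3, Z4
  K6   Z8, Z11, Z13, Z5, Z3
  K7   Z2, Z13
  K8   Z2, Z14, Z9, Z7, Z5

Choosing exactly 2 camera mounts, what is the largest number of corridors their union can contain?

9

Choosing K1, K5 covers {Z2, Z14, Z9, Z11, Z7, Z13, Z5, Z3, Z4} — 9 corridors.
No choice of 2 camera mounts does better; here Z8 is left uncovered.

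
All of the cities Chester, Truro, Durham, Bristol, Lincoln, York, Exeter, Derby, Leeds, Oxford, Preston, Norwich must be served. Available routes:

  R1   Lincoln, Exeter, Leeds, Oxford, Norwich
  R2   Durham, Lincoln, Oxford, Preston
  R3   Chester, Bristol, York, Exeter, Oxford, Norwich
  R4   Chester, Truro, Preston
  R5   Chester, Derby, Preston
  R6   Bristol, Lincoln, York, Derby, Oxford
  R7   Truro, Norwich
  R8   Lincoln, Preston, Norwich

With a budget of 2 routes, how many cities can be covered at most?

Choosing R2, R3 covers {Chester, Durham, Bristol, Lincoln, York, Exeter, Oxford, Preston, Norwich} — 9 cities.
No choice of 2 routes does better; here Truro, Derby, Leeds are left uncovered.

9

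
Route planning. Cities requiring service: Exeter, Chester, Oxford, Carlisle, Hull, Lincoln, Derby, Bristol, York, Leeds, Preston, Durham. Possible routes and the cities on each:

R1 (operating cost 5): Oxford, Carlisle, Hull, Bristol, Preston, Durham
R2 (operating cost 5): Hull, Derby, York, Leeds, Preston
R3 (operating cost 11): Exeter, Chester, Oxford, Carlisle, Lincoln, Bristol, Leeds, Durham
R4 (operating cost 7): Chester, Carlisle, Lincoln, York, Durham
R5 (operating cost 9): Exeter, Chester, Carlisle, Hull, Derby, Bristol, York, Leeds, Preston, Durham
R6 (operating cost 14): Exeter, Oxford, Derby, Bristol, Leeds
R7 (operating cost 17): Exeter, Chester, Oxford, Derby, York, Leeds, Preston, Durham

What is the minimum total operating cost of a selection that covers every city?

16

R2, R3 cover every city at operating cost 5 + 11 = 16.
Any cover uses at least 2 routes; among all covering selections none totals below 16.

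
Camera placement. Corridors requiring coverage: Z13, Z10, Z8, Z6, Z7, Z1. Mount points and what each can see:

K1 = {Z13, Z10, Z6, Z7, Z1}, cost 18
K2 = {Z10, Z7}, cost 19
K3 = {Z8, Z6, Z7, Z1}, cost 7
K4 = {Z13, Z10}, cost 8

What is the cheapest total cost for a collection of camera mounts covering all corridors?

K3, K4 cover every corridor at cost 7 + 8 = 15.
Any cover uses at least 2 camera mounts; among all covering selections none totals below 15.

15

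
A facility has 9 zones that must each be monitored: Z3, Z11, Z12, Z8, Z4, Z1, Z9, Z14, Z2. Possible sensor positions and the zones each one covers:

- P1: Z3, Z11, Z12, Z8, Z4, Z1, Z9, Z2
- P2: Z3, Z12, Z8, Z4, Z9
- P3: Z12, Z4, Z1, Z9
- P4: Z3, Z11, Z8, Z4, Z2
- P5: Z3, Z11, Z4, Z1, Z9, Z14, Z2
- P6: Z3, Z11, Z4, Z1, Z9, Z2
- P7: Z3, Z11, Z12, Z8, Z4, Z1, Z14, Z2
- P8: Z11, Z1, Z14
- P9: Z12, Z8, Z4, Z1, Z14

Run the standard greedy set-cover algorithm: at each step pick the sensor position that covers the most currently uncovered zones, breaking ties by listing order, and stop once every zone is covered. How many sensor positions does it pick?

Pick 1: P1 covers 8 new zones (Z3, Z11, Z12, Z8, Z4, Z1, Z9, Z2).
Pick 2: P5 covers 1 new zones (Z14).
Greedy uses 2 sensor positions.

2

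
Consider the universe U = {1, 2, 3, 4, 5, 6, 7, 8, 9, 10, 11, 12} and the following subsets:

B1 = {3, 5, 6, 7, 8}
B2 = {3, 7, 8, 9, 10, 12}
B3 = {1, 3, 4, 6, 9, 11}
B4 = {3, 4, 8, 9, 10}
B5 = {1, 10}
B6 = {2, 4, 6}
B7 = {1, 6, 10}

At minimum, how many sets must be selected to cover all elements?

B1, B2, B3, B6 together cover {1, 2, 3, 4, 5, 6, 7, 8, 9, 10, 11, 12} — every element.
No 3 of the 7 sets cover everything (all 35 triples fall short), so 4 is minimum.

4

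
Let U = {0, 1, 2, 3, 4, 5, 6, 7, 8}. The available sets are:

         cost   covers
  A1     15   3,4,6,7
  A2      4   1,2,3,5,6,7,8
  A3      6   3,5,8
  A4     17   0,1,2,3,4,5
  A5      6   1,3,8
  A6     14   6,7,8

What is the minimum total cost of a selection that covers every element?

21

A2, A4 cover every element at cost 4 + 17 = 21.
Any cover uses at least 2 sets; among all covering selections none totals below 21.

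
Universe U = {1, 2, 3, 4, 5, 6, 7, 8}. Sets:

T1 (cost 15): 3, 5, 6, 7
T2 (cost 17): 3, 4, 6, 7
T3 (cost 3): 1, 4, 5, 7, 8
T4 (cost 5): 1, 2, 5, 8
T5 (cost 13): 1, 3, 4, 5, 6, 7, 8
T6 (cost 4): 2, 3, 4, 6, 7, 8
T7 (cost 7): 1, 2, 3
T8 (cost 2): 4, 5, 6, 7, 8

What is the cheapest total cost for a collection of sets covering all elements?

7

T3, T6 cover every element at cost 3 + 4 = 7.
Any cover uses at least 2 sets; among all covering selections none totals below 7.
Greedy by coverage-per-cost would pick T8, T6, T3 for 9 — worse than the optimum 7.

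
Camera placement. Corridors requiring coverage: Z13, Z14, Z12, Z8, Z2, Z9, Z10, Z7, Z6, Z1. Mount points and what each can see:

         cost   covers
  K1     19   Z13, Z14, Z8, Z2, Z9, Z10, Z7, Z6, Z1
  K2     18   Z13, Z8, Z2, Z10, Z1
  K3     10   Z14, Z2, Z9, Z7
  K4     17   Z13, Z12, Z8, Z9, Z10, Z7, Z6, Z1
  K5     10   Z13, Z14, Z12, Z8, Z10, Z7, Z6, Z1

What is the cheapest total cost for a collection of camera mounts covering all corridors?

20

K3, K5 cover every corridor at cost 10 + 10 = 20.
Any cover uses at least 2 camera mounts; among all covering selections none totals below 20.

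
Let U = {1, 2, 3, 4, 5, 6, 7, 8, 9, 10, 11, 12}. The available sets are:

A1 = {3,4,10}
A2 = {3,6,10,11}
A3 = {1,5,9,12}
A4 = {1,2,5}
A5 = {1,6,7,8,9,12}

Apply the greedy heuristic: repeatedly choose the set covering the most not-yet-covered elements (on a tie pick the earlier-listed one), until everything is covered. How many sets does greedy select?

4

Pick 1: A5 covers 6 new elements (1, 6, 7, 8, 9, 12).
Pick 2: A1 covers 3 new elements (3, 4, 10).
Pick 3: A4 covers 2 new elements (2, 5).
Pick 4: A2 covers 1 new elements (11).
Greedy uses 4 sets.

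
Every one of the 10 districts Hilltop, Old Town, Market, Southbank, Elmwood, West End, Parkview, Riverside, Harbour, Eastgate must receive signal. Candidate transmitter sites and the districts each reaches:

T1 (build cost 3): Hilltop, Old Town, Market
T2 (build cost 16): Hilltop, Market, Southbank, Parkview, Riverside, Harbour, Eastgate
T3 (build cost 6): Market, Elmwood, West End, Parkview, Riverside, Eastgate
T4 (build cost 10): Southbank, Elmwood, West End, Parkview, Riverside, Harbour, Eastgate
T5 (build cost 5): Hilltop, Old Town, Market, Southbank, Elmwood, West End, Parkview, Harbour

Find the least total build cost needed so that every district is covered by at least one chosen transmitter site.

T3, T5 cover every district at build cost 6 + 5 = 11.
Any cover uses at least 2 transmitter sites; among all covering selections none totals below 11.

11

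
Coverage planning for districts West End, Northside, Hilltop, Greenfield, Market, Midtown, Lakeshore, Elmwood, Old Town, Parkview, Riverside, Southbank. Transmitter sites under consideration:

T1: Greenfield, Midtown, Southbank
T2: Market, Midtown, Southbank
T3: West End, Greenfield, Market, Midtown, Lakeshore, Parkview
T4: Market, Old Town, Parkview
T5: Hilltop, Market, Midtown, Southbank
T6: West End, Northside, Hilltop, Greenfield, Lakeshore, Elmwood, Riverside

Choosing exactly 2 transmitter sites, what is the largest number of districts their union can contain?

10

Choosing T2, T6 covers {West End, Northside, Hilltop, Greenfield, Market, Midtown, Lakeshore, Elmwood, Riverside, Southbank} — 10 districts.
No choice of 2 transmitter sites does better; here Old Town, Parkview are left uncovered.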